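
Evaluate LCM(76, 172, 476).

388892

lcm(76, 172) = 76·172/gcd = 13072/4 = 3268
lcm(3268, 476) = 3268·476/gcd = 1555568/4 = 388892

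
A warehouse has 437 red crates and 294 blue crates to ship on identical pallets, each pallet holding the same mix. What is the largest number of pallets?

437 = 19 · 23
294 = 2 · 3 · 7²
Common: 1 = 1

1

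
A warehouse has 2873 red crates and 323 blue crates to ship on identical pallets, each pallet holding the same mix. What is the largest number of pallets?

Euclid: 2873 = 8·323 + 289; 323 = 1·289 + 34; 289 = 8·34 + 17; 34 = 2·17 + 0. Last nonzero remainder: 17.

17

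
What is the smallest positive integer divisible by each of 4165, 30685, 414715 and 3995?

lcm(4165, 30685) = 4165·30685/gcd = 127803025/85 = 1503565
lcm(1503565, 414715) = 1503565·414715/gcd = 623550958975/595 = 1047984805
lcm(1047984805, 3995) = 1047984805·3995/gcd = 4186699295975/85 = 49255285835

49255285835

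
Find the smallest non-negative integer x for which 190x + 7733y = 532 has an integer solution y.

gcd(190, 7733) = 19 (Euclid: 7733 = 40·190 + 133; 190 = 1·133 + 57; 133 = 2·57 + 19; 57 = 3·19 + 0), and 19 | 532.
Extended Euclid: 190·(-122) + 7733·(3) = 19. Scale by 28: x₀ = -3416.
General solution x = x₀ + 407t; reducing mod 407 gives x = 247 (and y = -6).

247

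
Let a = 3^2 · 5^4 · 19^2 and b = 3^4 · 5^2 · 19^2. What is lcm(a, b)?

max exponent per prime: 3^4 · 5^4 · 19^2 = 18275625

18275625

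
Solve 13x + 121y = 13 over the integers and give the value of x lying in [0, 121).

Euclid: 121 = 9·13 + 4; 13 = 3·4 + 1; 4 = 4·1 + 0 → gcd = 1; 13 = 1·13.
Back-substitution yields 13·(28) + 121·(-3) = 1, so one solution is x = 28·13 = 364, y = -3·13 = -39.
Solutions in x differ by 121/1 = 121; the one in [0, 121) is 364 mod 121 = 1.

1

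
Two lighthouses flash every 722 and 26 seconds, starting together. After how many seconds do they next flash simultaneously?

9386

722 = 2 · 19²; 26 = 2 · 13
max exponents: 2 · 13 · 19² = 9386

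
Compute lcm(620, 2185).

620 = 2² · 5 · 31; 2185 = 5 · 19 · 23
max exponents: 2² · 5 · 19 · 23 · 31 = 270940

270940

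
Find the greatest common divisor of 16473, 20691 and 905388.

57

16473 = 3 · 17² · 19; 20691 = 3² · 11² · 19; 905388 = 2² · 3 · 11 · 19³
gcd takes min exponent of each prime: 3 · 19 = 57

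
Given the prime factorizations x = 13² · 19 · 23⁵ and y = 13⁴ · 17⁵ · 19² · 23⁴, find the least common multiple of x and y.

max exponent per prime: 13⁴ · 17⁵ · 19² · 23⁵ = 94224620750776207471

94224620750776207471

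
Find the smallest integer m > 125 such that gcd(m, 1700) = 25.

gcd(m, 1700) = 25 forces 25 | m; write m = 25s. Then gcd(25s, 25·68) = 25·gcd(s, 68), so need gcd(s, 68) = 1.
25s > 125 gives s ≥ 6. The least s ≥ 6 coprime to 68 is 7, so m = 25·7 = 175.

175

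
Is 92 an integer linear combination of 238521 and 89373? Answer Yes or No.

gcd(238521, 89373): 238521 = 2·89373 + 59775; 89373 = 1·59775 + 29598; 59775 = 2·29598 + 579; 29598 = 51·579 + 69; 579 = 8·69 + 27; 69 = 2·27 + 15; 27 = 1·15 + 12; 15 = 1·12 + 3; 12 = 4·3 + 0 → 3
3 does not divide 92, so a solution does not exist.

No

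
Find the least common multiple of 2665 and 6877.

gcd first: 6877 = 2·2665 + 1547; 2665 = 1·1547 + 1118; 1547 = 1·1118 + 429; 1118 = 2·429 + 260; 429 = 1·260 + 169; 260 = 1·169 + 91; 169 = 1·91 + 78; 91 = 1·78 + 13; 78 = 6·13 + 0 → gcd = 13
lcm = 2665·6877/gcd = 18327205/13 = 1409785

1409785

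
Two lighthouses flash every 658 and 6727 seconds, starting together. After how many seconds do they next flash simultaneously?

658 = 2 · 7 · 47; 6727 = 7 · 31²
max exponents: 2 · 7 · 31² · 47 = 632338

632338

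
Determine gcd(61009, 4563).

Euclid: 61009 = 13·4563 + 1690; 4563 = 2·1690 + 1183; 1690 = 1·1183 + 507; 1183 = 2·507 + 169; 507 = 3·169 + 0. Last nonzero remainder: 169.

169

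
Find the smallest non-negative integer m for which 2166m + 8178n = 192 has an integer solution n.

1129

gcd(2166, 8178) = 6 (Euclid: 8178 = 3·2166 + 1680; 2166 = 1·1680 + 486; 1680 = 3·486 + 222; 486 = 2·222 + 42; 222 = 5·42 + 12; 42 = 3·12 + 6; 12 = 2·6 + 0), and 6 | 192.
Extended Euclid: 2166·(589) + 8178·(-156) = 6. Scale by 32: m₀ = 18848.
General solution m = m₀ + 1363t; reducing mod 1363 gives m = 1129 (and n = -299).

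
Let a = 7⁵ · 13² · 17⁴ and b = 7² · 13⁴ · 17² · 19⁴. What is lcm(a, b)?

max exponent per prime: 7⁵ · 13⁴ · 17⁴ · 19⁴ = 5224848457706539207

5224848457706539207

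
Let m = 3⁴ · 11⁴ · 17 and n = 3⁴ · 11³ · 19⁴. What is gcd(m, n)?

107811

min exponent per shared prime: 3⁴ · 11³ = 107811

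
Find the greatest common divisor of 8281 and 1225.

49

8281 = 7² · 13²
1225 = 5² · 7²
Common: 7² = 49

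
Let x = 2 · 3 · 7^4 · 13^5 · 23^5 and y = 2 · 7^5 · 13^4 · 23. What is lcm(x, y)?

240989095733362158

max exponent per prime: 2 · 3 · 7^5 · 13^5 · 23^5 = 240989095733362158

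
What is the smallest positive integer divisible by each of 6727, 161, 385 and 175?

42548275

6727 = 7 · 31²; 161 = 7 · 23; 385 = 5 · 7 · 11; 175 = 5² · 7
lcm takes max exponent of each prime: 5² · 7 · 11 · 23 · 31² = 42548275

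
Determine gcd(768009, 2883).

768009 = 3 · 11 · 17 · 37²
2883 = 3 · 31²
Common: 3 = 3

3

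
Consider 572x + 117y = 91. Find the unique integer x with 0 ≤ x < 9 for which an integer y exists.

2

Euclid: 572 = 4·117 + 104; 117 = 1·104 + 13; 104 = 8·13 + 0 → gcd = 13; 91 = 13·7.
Back-substitution yields 572·(-1) + 117·(5) = 13, so one solution is x = -1·7 = -7, y = 5·7 = 35.
Solutions in x differ by 117/13 = 9; the one in [0, 9) is -7 mod 9 = 2.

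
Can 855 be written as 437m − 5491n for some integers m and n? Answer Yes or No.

Yes

gcd(437, 5491): 5491 = 12·437 + 247; 437 = 1·247 + 190; 247 = 1·190 + 57; 190 = 3·57 + 19; 57 = 3·19 + 0 → 19
19 divides 855, so a solution exists.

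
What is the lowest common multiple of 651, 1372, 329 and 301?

lcm(651, 1372) = 651·1372/gcd = 893172/7 = 127596
lcm(127596, 329) = 127596·329/gcd = 41979084/7 = 5997012
lcm(5997012, 301) = 5997012·301/gcd = 1805100612/7 = 257871516

257871516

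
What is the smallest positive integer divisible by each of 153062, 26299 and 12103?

5883244094

lcm(153062, 26299) = 153062·26299/gcd = 4025377538/91 = 44234918
lcm(44234918, 12103) = 44234918·12103/gcd = 535375212554/91 = 5883244094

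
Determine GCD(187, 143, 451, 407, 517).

gcd(187, 143): 187 = 1·143 + 44; 143 = 3·44 + 11; 44 = 4·11 + 0 → 11
gcd(11, 451): 451 = 41·11 + 0 → 11
gcd(11, 407): 407 = 37·11 + 0 → 11
gcd(11, 517): 517 = 47·11 + 0 → 11

11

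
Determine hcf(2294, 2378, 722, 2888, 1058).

2

gcd(2294, 2378): 2378 = 1·2294 + 84; 2294 = 27·84 + 26; 84 = 3·26 + 6; 26 = 4·6 + 2; 6 = 3·2 + 0 → 2
gcd(2, 722): 722 = 361·2 + 0 → 2
gcd(2, 2888): 2888 = 1444·2 + 0 → 2
gcd(2, 1058): 1058 = 529·2 + 0 → 2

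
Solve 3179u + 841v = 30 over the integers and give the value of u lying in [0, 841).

659

gcd(3179, 841) = 1 (Euclid: 3179 = 3·841 + 656; 841 = 1·656 + 185; 656 = 3·185 + 101; 185 = 1·101 + 84; 101 = 1·84 + 17; 84 = 4·17 + 16; 17 = 1·16 + 1; 16 = 16·1 + 0), and 1 | 30.
Extended Euclid: 3179·(50) + 841·(-189) = 1. Scale by 30: u₀ = 1500.
General solution u = u₀ + 841t; reducing mod 841 gives u = 659 (and v = -2491).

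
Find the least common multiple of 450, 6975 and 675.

lcm(450, 6975) = 450·6975/gcd = 3138750/225 = 13950
lcm(13950, 675) = 13950·675/gcd = 9416250/225 = 41850

41850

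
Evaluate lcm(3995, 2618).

615230

3995 = 5 · 17 · 47; 2618 = 2 · 7 · 11 · 17
max exponents: 2 · 5 · 7 · 11 · 17 · 47 = 615230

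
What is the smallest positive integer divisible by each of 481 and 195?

481 = 13 · 37; 195 = 3 · 5 · 13
max exponents: 3 · 5 · 13 · 37 = 7215

7215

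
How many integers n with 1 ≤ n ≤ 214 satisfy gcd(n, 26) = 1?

26 = 2·13. Inclusion–exclusion on these primes:
214 − ⌊214/2⌋ − ⌊214/13⌋ + ⌊214/26⌋ = 99

99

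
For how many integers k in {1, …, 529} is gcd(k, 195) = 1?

Prime factors of 195: 3, 5, 13. Count integers ≤ 529 divisible by none of them.
By inclusion–exclusion: 529 − ⌊529/3⌋ − ⌊529/5⌋ − ⌊529/13⌋ + ⌊529/15⌋ + ⌊529/39⌋ + ⌊529/65⌋ − ⌊529/195⌋ = 262.

262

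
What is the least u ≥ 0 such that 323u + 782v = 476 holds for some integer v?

16

gcd(323, 782) = 17 (Euclid: 782 = 2·323 + 136; 323 = 2·136 + 51; 136 = 2·51 + 34; 51 = 1·34 + 17; 34 = 2·17 + 0), and 17 | 476.
Extended Euclid: 323·(17) + 782·(-7) = 17. Scale by 28: u₀ = 476.
General solution u = u₀ + 46t; reducing mod 46 gives u = 16 (and v = -6).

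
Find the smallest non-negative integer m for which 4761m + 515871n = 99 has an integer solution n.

30339

gcd(4761, 515871) = 9 (Euclid: 515871 = 108·4761 + 1683; 4761 = 2·1683 + 1395; 1683 = 1·1395 + 288; 1395 = 4·288 + 243; 288 = 1·243 + 45; 243 = 5·45 + 18; 45 = 2·18 + 9; 18 = 2·9 + 0), and 9 | 99.
Extended Euclid: 4761·(-23296) + 515871·(215) = 9. Scale by 11: m₀ = -256256.
General solution m = m₀ + 57319t; reducing mod 57319 gives m = 30339 (and n = -280).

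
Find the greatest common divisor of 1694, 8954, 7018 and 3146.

242

1694 = 2 · 7 · 11²; 8954 = 2 · 11² · 37; 7018 = 2 · 11² · 29; 3146 = 2 · 11² · 13
gcd takes min exponent of each prime: 2 · 11² = 242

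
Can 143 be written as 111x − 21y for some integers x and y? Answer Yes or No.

No

By Bézout, 111x − 21y = 143 has integer solutions iff gcd(111, 21) | 143.
Euclid: 111 = 5·21 + 6; 21 = 3·6 + 3; 6 = 2·3 + 0. gcd = 3; 143 mod 3 = 2. No.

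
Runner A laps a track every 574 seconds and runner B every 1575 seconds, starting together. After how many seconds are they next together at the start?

574 = 2 · 7 · 41; 1575 = 3² · 5² · 7
max exponents: 2 · 3² · 5² · 7 · 41 = 129150

129150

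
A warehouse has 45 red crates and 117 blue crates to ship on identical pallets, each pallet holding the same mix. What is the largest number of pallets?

45 = 3² · 5
117 = 3² · 13
Common: 3² = 9

9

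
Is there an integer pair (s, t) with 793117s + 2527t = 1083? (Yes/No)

Yes

By Bézout, 793117s + 2527t = 1083 has integer solutions iff gcd(793117, 2527) | 1083.
Euclid: 793117 = 313·2527 + 2166; 2527 = 1·2166 + 361; 2166 = 6·361 + 0. gcd = 361; 1083 mod 361 = 0. Yes.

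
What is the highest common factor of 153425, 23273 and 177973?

17

gcd(153425, 23273): 153425 = 6·23273 + 13787; 23273 = 1·13787 + 9486; 13787 = 1·9486 + 4301; 9486 = 2·4301 + 884; 4301 = 4·884 + 765; 884 = 1·765 + 119; 765 = 6·119 + 51; 119 = 2·51 + 17; 51 = 3·17 + 0 → 17
gcd(17, 177973): 177973 = 10469·17 + 0 → 17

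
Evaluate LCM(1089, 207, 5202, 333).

lcm(1089, 207) = 1089·207/gcd = 225423/9 = 25047
lcm(25047, 5202) = 25047·5202/gcd = 130294494/9 = 14477166
lcm(14477166, 333) = 14477166·333/gcd = 4820896278/9 = 535655142

535655142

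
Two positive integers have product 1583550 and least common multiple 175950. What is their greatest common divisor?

gcd·lcm = product, so gcd = 1583550/175950 = 9.

9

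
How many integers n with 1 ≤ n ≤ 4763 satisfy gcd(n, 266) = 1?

266 = 2·7·19. Inclusion–exclusion on these primes:
4763 − ⌊4763/2⌋ − ⌊4763/7⌋ − ⌊4763/19⌋ + ⌊4763/14⌋ + ⌊4763/38⌋ + ⌊4763/133⌋ − ⌊4763/266⌋ = 1935

1935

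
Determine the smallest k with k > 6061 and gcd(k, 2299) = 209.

6270

2299 = 209·11. Any k with gcd(k, 2299) = 209 is a multiple of 209, say 209s, with s coprime to 11.
Need s > 6061/209, so s ≥ 30. First s ≥ 30 with gcd(s, 11) = 1 is s = 30. Thus k = 209·30 = 6270.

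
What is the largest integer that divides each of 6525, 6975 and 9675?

gcd(6525, 6975): 6975 = 1·6525 + 450; 6525 = 14·450 + 225; 450 = 2·225 + 0 → 225
gcd(225, 9675): 9675 = 43·225 + 0 → 225

225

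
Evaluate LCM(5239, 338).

5239 = 13² · 31; 338 = 2 · 13²
max exponents: 2 · 13² · 31 = 10478

10478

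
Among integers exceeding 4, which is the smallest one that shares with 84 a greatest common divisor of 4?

8

gcd(m, 84) = 4 forces 4 | m; write m = 4s. Then gcd(4s, 4·21) = 4·gcd(s, 21), so need gcd(s, 21) = 1.
4s > 4 gives s ≥ 2. The least s ≥ 2 coprime to 21 is 2, so m = 4·2 = 8.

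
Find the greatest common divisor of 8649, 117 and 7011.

8649 = 3² · 31²; 117 = 3² · 13; 7011 = 3² · 19 · 41
gcd takes min exponent of each prime: 3² = 9

9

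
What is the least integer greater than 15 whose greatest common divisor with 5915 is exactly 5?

5915 = 5·1183. Any a with gcd(a, 5915) = 5 is a multiple of 5, say 5s, with s coprime to 1183.
Need s > 15/5, so s ≥ 4. First s ≥ 4 with gcd(s, 1183) = 1 is s = 4. Thus a = 5·4 = 20.

20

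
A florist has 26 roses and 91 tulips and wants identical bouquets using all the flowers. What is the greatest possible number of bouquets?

13

Euclid: 91 = 3·26 + 13; 26 = 2·13 + 0. Last nonzero remainder: 13.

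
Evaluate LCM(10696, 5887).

8995336

gcd first: 10696 = 1·5887 + 4809; 5887 = 1·4809 + 1078; 4809 = 4·1078 + 497; 1078 = 2·497 + 84; 497 = 5·84 + 77; 84 = 1·77 + 7; 77 = 11·7 + 0 → gcd = 7
lcm = 10696·5887/gcd = 62967352/7 = 8995336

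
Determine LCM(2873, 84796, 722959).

2873 = 13² · 17; 84796 = 2² · 17 · 29 · 43; 722959 = 17 · 23 · 43²
lcm takes max exponent of each prime: 2² · 13² · 17 · 23 · 29 · 43² = 14172888236

14172888236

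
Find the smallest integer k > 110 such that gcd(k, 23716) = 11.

143

gcd(k, 23716) = 11 forces 11 | k; write k = 11s. Then gcd(11s, 11·2156) = 11·gcd(s, 2156), so need gcd(s, 2156) = 1.
11s > 110 gives s ≥ 11. The least s ≥ 11 coprime to 2156 is 13, so k = 11·13 = 143.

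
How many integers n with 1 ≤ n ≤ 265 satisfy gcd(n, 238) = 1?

107

238 = 2·7·17. Inclusion–exclusion on these primes:
265 − ⌊265/2⌋ − ⌊265/7⌋ − ⌊265/17⌋ + ⌊265/14⌋ + ⌊265/34⌋ + ⌊265/119⌋ − ⌊265/238⌋ = 107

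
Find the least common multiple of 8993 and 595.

gcd first: 8993 = 15·595 + 68; 595 = 8·68 + 51; 68 = 1·51 + 17; 51 = 3·17 + 0 → gcd = 17
lcm = 8993·595/gcd = 5350835/17 = 314755

314755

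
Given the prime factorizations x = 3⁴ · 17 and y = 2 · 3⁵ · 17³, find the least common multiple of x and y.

max exponent per prime: 2 · 3⁵ · 17³ = 2387718

2387718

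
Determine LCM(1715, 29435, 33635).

1386064715

1715 = 5 · 7³; 29435 = 5 · 7 · 29²; 33635 = 5 · 7 · 31²
lcm takes max exponent of each prime: 5 · 7³ · 29² · 31² = 1386064715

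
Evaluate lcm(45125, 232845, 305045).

45125 = 5³ · 19²; 232845 = 3 · 5 · 19² · 43; 305045 = 5 · 13² · 19²
lcm takes max exponent of each prime: 3 · 5³ · 13² · 19² · 43 = 983770125

983770125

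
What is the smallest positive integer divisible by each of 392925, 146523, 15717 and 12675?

113555325

lcm(392925, 146523) = 392925·146523/gcd = 57572549775/507 = 113555325
lcm(113555325, 15717) = 113555325·15717/gcd = 1784749043025/15717 = 113555325
lcm(113555325, 12675) = 113555325·12675/gcd = 1439313744375/12675 = 113555325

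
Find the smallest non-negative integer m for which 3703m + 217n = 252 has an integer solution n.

18

gcd(3703, 217) = 7 (Euclid: 3703 = 17·217 + 14; 217 = 15·14 + 7; 14 = 2·7 + 0), and 7 | 252.
Extended Euclid: 3703·(-15) + 217·(256) = 7. Scale by 36: m₀ = -540.
General solution m = m₀ + 31t; reducing mod 31 gives m = 18 (and n = -306).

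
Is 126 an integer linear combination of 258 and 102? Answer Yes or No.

Yes

By Bézout, 258x + 102y = 126 has integer solutions iff gcd(258, 102) | 126.
Euclid: 258 = 2·102 + 54; 102 = 1·54 + 48; 54 = 1·48 + 6; 48 = 8·6 + 0. gcd = 6; 126 mod 6 = 0. Yes.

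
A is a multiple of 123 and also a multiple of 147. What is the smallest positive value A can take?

gcd first: 147 = 1·123 + 24; 123 = 5·24 + 3; 24 = 8·3 + 0 → gcd = 3
lcm = 123·147/gcd = 18081/3 = 6027

6027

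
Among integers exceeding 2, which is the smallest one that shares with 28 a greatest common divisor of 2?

Multiples of 2 above 2: 2·2, 2·3, … . Need the cofactor coprime to 28/2 = 14.
Checking s = 2, 3, … the first with gcd(s, 14) = 1 is s = 3, giving 6.

6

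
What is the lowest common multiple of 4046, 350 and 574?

4046 = 2 · 7 · 17²; 350 = 2 · 5² · 7; 574 = 2 · 7 · 41
lcm takes max exponent of each prime: 2 · 5² · 7 · 17² · 41 = 4147150

4147150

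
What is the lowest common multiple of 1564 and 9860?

gcd first: 9860 = 6·1564 + 476; 1564 = 3·476 + 136; 476 = 3·136 + 68; 136 = 2·68 + 0 → gcd = 68
lcm = 1564·9860/gcd = 15421040/68 = 226780

226780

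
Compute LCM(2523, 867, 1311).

318637239

lcm(2523, 867) = 2523·867/gcd = 2187441/3 = 729147
lcm(729147, 1311) = 729147·1311/gcd = 955911717/3 = 318637239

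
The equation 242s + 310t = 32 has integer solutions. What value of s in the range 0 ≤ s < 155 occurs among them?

36

Reduce mod 310: 242s ≡ 32 (mod 310). With g = gcd(242, 310) = 2 dividing 32, divide through: 121s ≡ 16 (mod 155).
Since gcd(121, 155) = 1, s ≡ 16·(121)⁻¹ ≡ 36 (mod 155). Smallest non-negative: 36.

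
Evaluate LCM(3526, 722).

1272886

gcd first: 3526 = 4·722 + 638; 722 = 1·638 + 84; 638 = 7·84 + 50; 84 = 1·50 + 34; 50 = 1·34 + 16; 34 = 2·16 + 2; 16 = 8·2 + 0 → gcd = 2
lcm = 3526·722/gcd = 2545772/2 = 1272886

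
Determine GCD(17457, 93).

17457 = 3 · 11 · 23²
93 = 3 · 31
Common: 3 = 3

3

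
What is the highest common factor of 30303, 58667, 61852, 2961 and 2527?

gcd(30303, 58667): 58667 = 1·30303 + 28364; 30303 = 1·28364 + 1939; 28364 = 14·1939 + 1218; 1939 = 1·1218 + 721; 1218 = 1·721 + 497; 721 = 1·497 + 224; 497 = 2·224 + 49; 224 = 4·49 + 28; 49 = 1·28 + 21; 28 = 1·21 + 7; 21 = 3·7 + 0 → 7
gcd(7, 61852): 61852 = 8836·7 + 0 → 7
gcd(7, 2961): 2961 = 423·7 + 0 → 7
gcd(7, 2527): 2527 = 361·7 + 0 → 7

7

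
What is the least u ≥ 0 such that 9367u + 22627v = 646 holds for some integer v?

Reduce mod 22627: 9367u ≡ 646 (mod 22627). With g = gcd(9367, 22627) = 17 dividing 646, divide through: 551u ≡ 38 (mod 1331).
Since gcd(551, 1331) = 1, u ≡ 38·(551)⁻¹ ≡ 918 (mod 1331). Smallest non-negative: 918.

918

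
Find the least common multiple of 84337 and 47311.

gcd first: 84337 = 1·47311 + 37026; 47311 = 1·37026 + 10285; 37026 = 3·10285 + 6171; 10285 = 1·6171 + 4114; 6171 = 1·4114 + 2057; 4114 = 2·2057 + 0 → gcd = 2057
lcm = 84337·47311/gcd = 3990067807/2057 = 1939751

1939751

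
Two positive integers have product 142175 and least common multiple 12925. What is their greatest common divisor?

gcd·lcm = product, so gcd = 142175/12925 = 11.

11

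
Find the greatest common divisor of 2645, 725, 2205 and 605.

2645 = 5 · 23²; 725 = 5² · 29; 2205 = 3² · 5 · 7²; 605 = 5 · 11²
gcd takes min exponent of each prime: 5 = 5

5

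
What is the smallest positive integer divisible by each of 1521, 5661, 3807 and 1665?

2023439535

1521 = 3² · 13²; 5661 = 3² · 17 · 37; 3807 = 3⁴ · 47; 1665 = 3² · 5 · 37
lcm takes max exponent of each prime: 3⁴ · 5 · 13² · 17 · 37 · 47 = 2023439535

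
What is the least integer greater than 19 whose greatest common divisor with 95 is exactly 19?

38

gcd(a, 95) = 19 forces 19 | a; write a = 19s. Then gcd(19s, 19·5) = 19·gcd(s, 5), so need gcd(s, 5) = 1.
19s > 19 gives s ≥ 2. The least s ≥ 2 coprime to 5 is 2, so a = 19·2 = 38.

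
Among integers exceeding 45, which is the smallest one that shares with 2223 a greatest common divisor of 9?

54

gcd(k, 2223) = 9 forces 9 | k; write k = 9s. Then gcd(9s, 9·247) = 9·gcd(s, 247), so need gcd(s, 247) = 1.
9s > 45 gives s ≥ 6. The least s ≥ 6 coprime to 247 is 6, so k = 9·6 = 54.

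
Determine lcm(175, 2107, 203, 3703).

808087175

175 = 5² · 7; 2107 = 7² · 43; 203 = 7 · 29; 3703 = 7 · 23²
lcm takes max exponent of each prime: 5² · 7² · 23² · 29 · 43 = 808087175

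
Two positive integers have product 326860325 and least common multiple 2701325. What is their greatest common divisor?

From gcd × lcm = uv: gcd = 326860325 / 2701325 = 121.

121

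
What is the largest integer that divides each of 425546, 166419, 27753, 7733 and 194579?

gcd(425546, 166419): 425546 = 2·166419 + 92708; 166419 = 1·92708 + 73711; 92708 = 1·73711 + 18997; 73711 = 3·18997 + 16720; 18997 = 1·16720 + 2277; 16720 = 7·2277 + 781; 2277 = 2·781 + 715; 781 = 1·715 + 66; 715 = 10·66 + 55; 66 = 1·55 + 11; 55 = 5·11 + 0 → 11
gcd(11, 27753): 27753 = 2523·11 + 0 → 11
gcd(11, 7733): 7733 = 703·11 + 0 → 11
gcd(11, 194579): 194579 = 17689·11 + 0 → 11

11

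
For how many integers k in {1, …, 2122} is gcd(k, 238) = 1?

238 = 2·7·17. Inclusion–exclusion on these primes:
2122 − ⌊2122/2⌋ − ⌊2122/7⌋ − ⌊2122/17⌋ + ⌊2122/14⌋ + ⌊2122/34⌋ + ⌊2122/119⌋ − ⌊2122/238⌋ = 856

856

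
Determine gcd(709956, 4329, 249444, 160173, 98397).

gcd(709956, 4329): 709956 = 164·4329 + 0 → 4329
gcd(4329, 249444): 249444 = 57·4329 + 2691; 4329 = 1·2691 + 1638; 2691 = 1·1638 + 1053; 1638 = 1·1053 + 585; 1053 = 1·585 + 468; 585 = 1·468 + 117; 468 = 4·117 + 0 → 117
gcd(117, 160173): 160173 = 1369·117 + 0 → 117
gcd(117, 98397): 98397 = 841·117 + 0 → 117

117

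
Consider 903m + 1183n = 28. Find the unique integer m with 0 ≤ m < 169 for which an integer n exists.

152

Reduce mod 1183: 903m ≡ 28 (mod 1183). With g = gcd(903, 1183) = 7 dividing 28, divide through: 129m ≡ 4 (mod 169).
Since gcd(129, 169) = 1, m ≡ 4·(129)⁻¹ ≡ 152 (mod 169). Smallest non-negative: 152.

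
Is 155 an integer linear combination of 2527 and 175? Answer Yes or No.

gcd(2527, 175): 2527 = 14·175 + 77; 175 = 2·77 + 21; 77 = 3·21 + 14; 21 = 1·14 + 7; 14 = 2·7 + 0 → 7
7 does not divide 155, so a solution does not exist.

No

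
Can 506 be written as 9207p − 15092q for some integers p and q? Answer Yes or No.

gcd(9207, 15092): 15092 = 1·9207 + 5885; 9207 = 1·5885 + 3322; 5885 = 1·3322 + 2563; 3322 = 1·2563 + 759; 2563 = 3·759 + 286; 759 = 2·286 + 187; 286 = 1·187 + 99; 187 = 1·99 + 88; 99 = 1·88 + 11; 88 = 8·11 + 0 → 11
11 divides 506, so a solution exists.

Yes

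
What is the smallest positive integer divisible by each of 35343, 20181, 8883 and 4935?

7981686405

lcm(35343, 20181) = 35343·20181/gcd = 713257083/21 = 33964623
lcm(33964623, 8883) = 33964623·8883/gcd = 301707746109/189 = 1596337281
lcm(1596337281, 4935) = 1596337281·4935/gcd = 7877924481735/987 = 7981686405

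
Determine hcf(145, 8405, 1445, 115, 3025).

5

gcd(145, 8405): 8405 = 57·145 + 140; 145 = 1·140 + 5; 140 = 28·5 + 0 → 5
gcd(5, 1445): 1445 = 289·5 + 0 → 5
gcd(5, 115): 115 = 23·5 + 0 → 5
gcd(5, 3025): 3025 = 605·5 + 0 → 5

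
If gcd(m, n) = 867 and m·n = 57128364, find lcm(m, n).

gcd·lcm = product, so lcm = 57128364/867 = 65892.

65892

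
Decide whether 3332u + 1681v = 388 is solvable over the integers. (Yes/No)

By Bézout, 3332u + 1681v = 388 has integer solutions iff gcd(3332, 1681) | 388.
Euclid: 3332 = 1·1681 + 1651; 1681 = 1·1651 + 30; 1651 = 55·30 + 1; 30 = 30·1 + 0. gcd = 1; 388 mod 1 = 0. Yes.

Yes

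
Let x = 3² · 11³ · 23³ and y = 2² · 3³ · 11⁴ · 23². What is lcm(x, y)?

19238801076

max exponent per prime: 2² · 3³ · 11⁴ · 23³ = 19238801076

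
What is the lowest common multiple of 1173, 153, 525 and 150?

1231650

1173 = 3 · 17 · 23; 153 = 3² · 17; 525 = 3 · 5² · 7; 150 = 2 · 3 · 5²
lcm takes max exponent of each prime: 2 · 3² · 5² · 7 · 17 · 23 = 1231650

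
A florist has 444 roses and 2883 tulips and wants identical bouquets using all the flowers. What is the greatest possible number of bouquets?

3

444 = 2² · 3 · 37
2883 = 3 · 31²
Common: 3 = 3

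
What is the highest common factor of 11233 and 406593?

1

11233 = 47 · 239
406593 = 3³ · 11 · 37²
Common: 1 = 1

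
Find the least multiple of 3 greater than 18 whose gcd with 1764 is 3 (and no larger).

1764 = 3·588. Any k with gcd(k, 1764) = 3 is a multiple of 3, say 3s, with s coprime to 588.
Need s > 18/3, so s ≥ 7. First s ≥ 7 with gcd(s, 588) = 1 is s = 11. Thus k = 3·11 = 33.

33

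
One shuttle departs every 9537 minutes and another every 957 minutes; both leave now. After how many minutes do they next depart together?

gcd first: 9537 = 9·957 + 924; 957 = 1·924 + 33; 924 = 28·33 + 0 → gcd = 33
lcm = 9537·957/gcd = 9126909/33 = 276573

276573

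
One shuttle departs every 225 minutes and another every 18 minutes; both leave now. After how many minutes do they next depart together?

gcd first: 225 = 12·18 + 9; 18 = 2·9 + 0 → gcd = 9
lcm = 225·18/gcd = 4050/9 = 450

450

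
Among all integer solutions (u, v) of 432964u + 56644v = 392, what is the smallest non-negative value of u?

Reduce mod 56644: 432964u ≡ 392 (mod 56644). With g = gcd(432964, 56644) = 196 dividing 392, divide through: 2209u ≡ 2 (mod 289).
Since gcd(2209, 289) = 1, u ≡ 2·(2209)⁻¹ ≡ 202 (mod 289). Smallest non-negative: 202.

202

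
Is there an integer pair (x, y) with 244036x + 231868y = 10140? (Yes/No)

Yes

By Bézout, 244036x + 231868y = 10140 has integer solutions iff gcd(244036, 231868) | 10140.
Euclid: 244036 = 1·231868 + 12168; 231868 = 19·12168 + 676; 12168 = 18·676 + 0. gcd = 676; 10140 mod 676 = 0. Yes.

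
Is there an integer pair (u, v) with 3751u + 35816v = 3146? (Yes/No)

gcd(3751, 35816): 35816 = 9·3751 + 2057; 3751 = 1·2057 + 1694; 2057 = 1·1694 + 363; 1694 = 4·363 + 242; 363 = 1·242 + 121; 242 = 2·121 + 0 → 121
121 divides 3146, so a solution exists.

Yes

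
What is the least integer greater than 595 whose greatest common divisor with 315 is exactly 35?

665

315 = 35·9. Any a with gcd(a, 315) = 35 is a multiple of 35, say 35s, with s coprime to 9.
Need s > 595/35, so s ≥ 18. First s ≥ 18 with gcd(s, 9) = 1 is s = 19. Thus a = 35·19 = 665.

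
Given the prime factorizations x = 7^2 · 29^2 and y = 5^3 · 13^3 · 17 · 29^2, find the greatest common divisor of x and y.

min exponent per shared prime: 29^2 = 841

841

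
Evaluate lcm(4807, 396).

gcd first: 4807 = 12·396 + 55; 396 = 7·55 + 11; 55 = 5·11 + 0 → gcd = 11
lcm = 4807·396/gcd = 1903572/11 = 173052

173052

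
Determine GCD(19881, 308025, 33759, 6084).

gcd(19881, 308025): 308025 = 15·19881 + 9810; 19881 = 2·9810 + 261; 9810 = 37·261 + 153; 261 = 1·153 + 108; 153 = 1·108 + 45; 108 = 2·45 + 18; 45 = 2·18 + 9; 18 = 2·9 + 0 → 9
gcd(9, 33759): 33759 = 3751·9 + 0 → 9
gcd(9, 6084): 6084 = 676·9 + 0 → 9

9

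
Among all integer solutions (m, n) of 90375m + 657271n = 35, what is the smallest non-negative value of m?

103927

Euclid: 657271 = 7·90375 + 24646; 90375 = 3·24646 + 16437; 24646 = 1·16437 + 8209; 16437 = 2·8209 + 19; 8209 = 432·19 + 1; 19 = 19·1 + 0 → gcd = 1; 35 = 1·35.
Back-substitution yields 90375·(-34589) + 657271·(4756) = 1, so one solution is m = -34589·35 = -1210615, n = 4756·35 = 166460.
Solutions in m differ by 657271/1 = 657271; the one in [0, 657271) is -1210615 mod 657271 = 103927.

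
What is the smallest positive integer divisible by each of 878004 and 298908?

gcd first: 878004 = 2·298908 + 280188; 298908 = 1·280188 + 18720; 280188 = 14·18720 + 18108; 18720 = 1·18108 + 612; 18108 = 29·612 + 360; 612 = 1·360 + 252; 360 = 1·252 + 108; 252 = 2·108 + 36; 108 = 3·36 + 0 → gcd = 36
lcm = 878004·298908/gcd = 262442419632/36 = 7290067212

7290067212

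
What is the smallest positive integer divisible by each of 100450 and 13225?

53138050

gcd first: 100450 = 7·13225 + 7875; 13225 = 1·7875 + 5350; 7875 = 1·5350 + 2525; 5350 = 2·2525 + 300; 2525 = 8·300 + 125; 300 = 2·125 + 50; 125 = 2·50 + 25; 50 = 2·25 + 0 → gcd = 25
lcm = 100450·13225/gcd = 1328451250/25 = 53138050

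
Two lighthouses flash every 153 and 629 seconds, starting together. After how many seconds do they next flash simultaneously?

5661

153 = 3² · 17; 629 = 17 · 37
max exponents: 3² · 17 · 37 = 5661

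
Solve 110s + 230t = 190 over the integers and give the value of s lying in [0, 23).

8

gcd(110, 230) = 10 (Euclid: 230 = 2·110 + 10; 110 = 11·10 + 0), and 10 | 190.
Extended Euclid: 110·(-2) + 230·(1) = 10. Scale by 19: s₀ = -38.
General solution s = s₀ + 23k; reducing mod 23 gives s = 8 (and t = -3).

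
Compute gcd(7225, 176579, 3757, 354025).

gcd(7225, 176579): 176579 = 24·7225 + 3179; 7225 = 2·3179 + 867; 3179 = 3·867 + 578; 867 = 1·578 + 289; 578 = 2·289 + 0 → 289
gcd(289, 3757): 3757 = 13·289 + 0 → 289
gcd(289, 354025): 354025 = 1225·289 + 0 → 289

289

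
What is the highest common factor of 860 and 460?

Euclid: 860 = 1·460 + 400; 460 = 1·400 + 60; 400 = 6·60 + 40; 60 = 1·40 + 20; 40 = 2·20 + 0. Last nonzero remainder: 20.

20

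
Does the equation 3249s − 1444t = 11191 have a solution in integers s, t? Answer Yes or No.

gcd(3249, 1444): 3249 = 2·1444 + 361; 1444 = 4·361 + 0 → 361
361 divides 11191, so a solution exists.

Yes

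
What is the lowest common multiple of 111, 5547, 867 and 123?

2431876911

111 = 3 · 37; 5547 = 3 · 43²; 867 = 3 · 17²; 123 = 3 · 41
lcm takes max exponent of each prime: 3 · 17² · 37 · 41 · 43² = 2431876911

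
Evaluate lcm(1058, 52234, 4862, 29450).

76086195134950

lcm(1058, 52234) = 1058·52234/gcd = 55263572/2 = 27631786
lcm(27631786, 4862) = 27631786·4862/gcd = 134345743532/26 = 5167143982
lcm(5167143982, 29450) = 5167143982·29450/gcd = 152172390269900/2 = 76086195134950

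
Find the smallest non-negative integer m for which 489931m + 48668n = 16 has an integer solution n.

Euclid: 489931 = 10·48668 + 3251; 48668 = 14·3251 + 3154; 3251 = 1·3154 + 97; 3154 = 32·97 + 50; 97 = 1·50 + 47; 50 = 1·47 + 3; 47 = 15·3 + 2; 3 = 1·2 + 1; 2 = 2·1 + 0 → gcd = 1; 16 = 1·16.
Back-substitution yields 489931·(-16557) + 48668·(166676) = 1, so one solution is m = -16557·16 = -264912, n = 166676·16 = 2666816.
Solutions in m differ by 48668/1 = 48668; the one in [0, 48668) is -264912 mod 48668 = 27096.

27096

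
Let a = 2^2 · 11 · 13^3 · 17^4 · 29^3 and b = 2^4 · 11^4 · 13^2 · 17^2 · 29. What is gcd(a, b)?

62321116

min exponent per shared prime: 2^2 · 11 · 13^2 · 17^2 · 29 = 62321116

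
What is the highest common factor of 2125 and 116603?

2125 = 5³ · 17
116603 = 17 · 19³
Common: 17 = 17

17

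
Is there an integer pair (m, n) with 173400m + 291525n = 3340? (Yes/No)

No

By Bézout, 173400m + 291525n = 3340 has integer solutions iff gcd(173400, 291525) | 3340.
Euclid: 291525 = 1·173400 + 118125; 173400 = 1·118125 + 55275; 118125 = 2·55275 + 7575; 55275 = 7·7575 + 2250; 7575 = 3·2250 + 825; 2250 = 2·825 + 600; 825 = 1·600 + 225; 600 = 2·225 + 150; 225 = 1·150 + 75; 150 = 2·75 + 0. gcd = 75; 3340 mod 75 = 40. No.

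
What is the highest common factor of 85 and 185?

85 = 5 · 17
185 = 5 · 37
Common: 5 = 5

5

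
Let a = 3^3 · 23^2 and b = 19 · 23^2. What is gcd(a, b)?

529

min exponent per shared prime: 23^2 = 529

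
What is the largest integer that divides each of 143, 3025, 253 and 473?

11

143 = 11 · 13; 3025 = 5² · 11²; 253 = 11 · 23; 473 = 11 · 43
gcd takes min exponent of each prime: 11 = 11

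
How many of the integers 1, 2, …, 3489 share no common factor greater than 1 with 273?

1841

273 = 3·7·13. Inclusion–exclusion on these primes:
3489 − ⌊3489/3⌋ − ⌊3489/7⌋ − ⌊3489/13⌋ + ⌊3489/21⌋ + ⌊3489/39⌋ + ⌊3489/91⌋ − ⌊3489/273⌋ = 1841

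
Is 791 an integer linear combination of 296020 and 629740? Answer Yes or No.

By Bézout, 296020u − 629740v = 791 has integer solutions iff gcd(296020, 629740) | 791.
Euclid: 629740 = 2·296020 + 37700; 296020 = 7·37700 + 32120; 37700 = 1·32120 + 5580; 32120 = 5·5580 + 4220; 5580 = 1·4220 + 1360; 4220 = 3·1360 + 140; 1360 = 9·140 + 100; 140 = 1·100 + 40; 100 = 2·40 + 20; 40 = 2·20 + 0. gcd = 20; 791 mod 20 = 11. No.

No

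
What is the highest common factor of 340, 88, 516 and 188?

gcd(340, 88): 340 = 3·88 + 76; 88 = 1·76 + 12; 76 = 6·12 + 4; 12 = 3·4 + 0 → 4
gcd(4, 516): 516 = 129·4 + 0 → 4
gcd(4, 188): 188 = 47·4 + 0 → 4

4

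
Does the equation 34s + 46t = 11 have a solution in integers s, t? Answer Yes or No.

No

gcd(34, 46): 46 = 1·34 + 12; 34 = 2·12 + 10; 12 = 1·10 + 2; 10 = 5·2 + 0 → 2
2 does not divide 11, so a solution does not exist.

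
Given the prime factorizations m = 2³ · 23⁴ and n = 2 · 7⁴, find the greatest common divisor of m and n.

min exponent per shared prime: 2 = 2

2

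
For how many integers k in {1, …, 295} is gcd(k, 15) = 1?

157

Prime factors of 15: 3, 5. Count integers ≤ 295 divisible by none of them.
By inclusion–exclusion: 295 − ⌊295/3⌋ − ⌊295/5⌋ + ⌊295/15⌋ = 157.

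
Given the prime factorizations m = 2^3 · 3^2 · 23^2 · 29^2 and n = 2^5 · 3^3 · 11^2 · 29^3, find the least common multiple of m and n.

max exponent per prime: 2^5 · 3^3 · 11^2 · 23^2 · 29^3 = 1348803792864

1348803792864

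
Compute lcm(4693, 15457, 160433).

1679573077

4693 = 13 · 19²; 15457 = 13 · 29 · 41; 160433 = 7 · 13 · 41 · 43
lcm takes max exponent of each prime: 7 · 13 · 19² · 29 · 41 · 43 = 1679573077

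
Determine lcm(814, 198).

gcd first: 814 = 4·198 + 22; 198 = 9·22 + 0 → gcd = 22
lcm = 814·198/gcd = 161172/22 = 7326

7326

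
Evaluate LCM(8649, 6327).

6080247

gcd first: 8649 = 1·6327 + 2322; 6327 = 2·2322 + 1683; 2322 = 1·1683 + 639; 1683 = 2·639 + 405; 639 = 1·405 + 234; 405 = 1·234 + 171; 234 = 1·171 + 63; 171 = 2·63 + 45; 63 = 1·45 + 18; 45 = 2·18 + 9; 18 = 2·9 + 0 → gcd = 9
lcm = 8649·6327/gcd = 54722223/9 = 6080247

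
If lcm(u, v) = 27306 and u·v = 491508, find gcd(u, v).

18

From gcd × lcm = uv: gcd = 491508 / 27306 = 18.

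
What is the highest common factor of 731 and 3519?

17

Euclid: 3519 = 4·731 + 595; 731 = 1·595 + 136; 595 = 4·136 + 51; 136 = 2·51 + 34; 51 = 1·34 + 17; 34 = 2·17 + 0. Last nonzero remainder: 17.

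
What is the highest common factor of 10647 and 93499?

10647 = 3² · 7 · 13²
93499 = 7 · 19² · 37
Common: 7 = 7

7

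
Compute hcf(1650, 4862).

Euclid: 4862 = 2·1650 + 1562; 1650 = 1·1562 + 88; 1562 = 17·88 + 66; 88 = 1·66 + 22; 66 = 3·22 + 0. Last nonzero remainder: 22.

22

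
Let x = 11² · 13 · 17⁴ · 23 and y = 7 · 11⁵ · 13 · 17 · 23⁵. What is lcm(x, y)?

7878430055511638623

max exponent per prime: 7 · 11⁵ · 13 · 17⁴ · 23⁵ = 7878430055511638623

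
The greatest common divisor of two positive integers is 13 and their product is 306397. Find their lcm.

Since gcd(m,n)·lcm(m,n) = mn, lcm = 306397/13 = 23569.

23569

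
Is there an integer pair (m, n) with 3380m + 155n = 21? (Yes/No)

No

By Bézout, 3380m + 155n = 21 has integer solutions iff gcd(3380, 155) | 21.
Euclid: 3380 = 21·155 + 125; 155 = 1·125 + 30; 125 = 4·30 + 5; 30 = 6·5 + 0. gcd = 5; 21 mod 5 = 1. No.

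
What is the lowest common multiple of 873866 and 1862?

873866 = 2 · 7² · 37 · 241; 1862 = 2 · 7² · 19
max exponents: 2 · 7² · 19 · 37 · 241 = 16603454

16603454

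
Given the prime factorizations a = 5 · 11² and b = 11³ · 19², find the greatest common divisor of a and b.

121

min exponent per shared prime: 11² = 121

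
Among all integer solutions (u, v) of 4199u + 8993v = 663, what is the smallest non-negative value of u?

Reduce mod 8993: 4199u ≡ 663 (mod 8993). With g = gcd(4199, 8993) = 17 dividing 663, divide through: 247u ≡ 39 (mod 529).
Since gcd(247, 529) = 1, u ≡ 39·(247)⁻¹ ≡ 28 (mod 529). Smallest non-negative: 28.

28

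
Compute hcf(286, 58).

2

286 = 2 · 11 · 13
58 = 2 · 29
Common: 2 = 2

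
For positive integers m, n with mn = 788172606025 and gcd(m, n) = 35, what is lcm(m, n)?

Since gcd(m,n)·lcm(m,n) = mn, lcm = 788172606025/35 = 22519217315.

22519217315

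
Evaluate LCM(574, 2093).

gcd first: 2093 = 3·574 + 371; 574 = 1·371 + 203; 371 = 1·203 + 168; 203 = 1·168 + 35; 168 = 4·35 + 28; 35 = 1·28 + 7; 28 = 4·7 + 0 → gcd = 7
lcm = 574·2093/gcd = 1201382/7 = 171626

171626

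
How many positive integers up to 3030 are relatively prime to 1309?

2223

1309 = 7·11·17. Inclusion–exclusion on these primes:
3030 − ⌊3030/7⌋ − ⌊3030/11⌋ − ⌊3030/17⌋ + ⌊3030/77⌋ + ⌊3030/119⌋ + ⌊3030/187⌋ − ⌊3030/1309⌋ = 2223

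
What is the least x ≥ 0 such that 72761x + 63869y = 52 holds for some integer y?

4166

Reduce mod 63869: 72761x ≡ 52 (mod 63869). With g = gcd(72761, 63869) = 13 dividing 52, divide through: 5597x ≡ 4 (mod 4913).
Since gcd(5597, 4913) = 1, x ≡ 4·(5597)⁻¹ ≡ 4166 (mod 4913). Smallest non-negative: 4166.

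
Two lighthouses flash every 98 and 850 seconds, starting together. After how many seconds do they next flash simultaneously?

41650

98 = 2 · 7²; 850 = 2 · 5² · 17
max exponents: 2 · 5² · 7² · 17 = 41650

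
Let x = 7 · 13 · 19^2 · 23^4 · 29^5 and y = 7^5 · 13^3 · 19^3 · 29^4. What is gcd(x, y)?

min exponent per shared prime: 7 · 13 · 19^2 · 29^4 = 23234888131

23234888131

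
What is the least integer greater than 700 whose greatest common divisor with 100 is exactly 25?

100 = 25·4. Any t with gcd(t, 100) = 25 is a multiple of 25, say 25s, with s coprime to 4.
Need s > 700/25, so s ≥ 29. First s ≥ 29 with gcd(s, 4) = 1 is s = 29. Thus t = 25·29 = 725.

725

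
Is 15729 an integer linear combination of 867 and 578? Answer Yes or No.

No

By Bézout, 867x + 578y = 15729 has integer solutions iff gcd(867, 578) | 15729.
Euclid: 867 = 1·578 + 289; 578 = 2·289 + 0. gcd = 289; 15729 mod 289 = 123. No.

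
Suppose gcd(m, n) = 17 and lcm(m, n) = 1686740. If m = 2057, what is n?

Using mn = gcd(m,n)·lcm(m,n) = 17·1686740 = 28674580, we get n = 28674580/2057 = 13940.

13940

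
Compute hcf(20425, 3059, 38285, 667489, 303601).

19

gcd(20425, 3059): 20425 = 6·3059 + 2071; 3059 = 1·2071 + 988; 2071 = 2·988 + 95; 988 = 10·95 + 38; 95 = 2·38 + 19; 38 = 2·19 + 0 → 19
gcd(19, 38285): 38285 = 2015·19 + 0 → 19
gcd(19, 667489): 667489 = 35131·19 + 0 → 19
gcd(19, 303601): 303601 = 15979·19 + 0 → 19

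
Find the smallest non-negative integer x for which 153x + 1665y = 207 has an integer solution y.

34

Reduce mod 1665: 153x ≡ 207 (mod 1665). With g = gcd(153, 1665) = 9 dividing 207, divide through: 17x ≡ 23 (mod 185).
Since gcd(17, 185) = 1, x ≡ 23·(17)⁻¹ ≡ 34 (mod 185). Smallest non-negative: 34.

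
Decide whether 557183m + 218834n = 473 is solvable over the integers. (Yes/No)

By Bézout, 557183m + 218834n = 473 has integer solutions iff gcd(557183, 218834) | 473.
Euclid: 557183 = 2·218834 + 119515; 218834 = 1·119515 + 99319; 119515 = 1·99319 + 20196; 99319 = 4·20196 + 18535; 20196 = 1·18535 + 1661; 18535 = 11·1661 + 264; 1661 = 6·264 + 77; 264 = 3·77 + 33; 77 = 2·33 + 11; 33 = 3·11 + 0. gcd = 11; 473 mod 11 = 0. Yes.

Yes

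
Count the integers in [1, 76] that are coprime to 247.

247 = 13·19. Inclusion–exclusion on these primes:
76 − ⌊76/13⌋ − ⌊76/19⌋ + ⌊76/247⌋ = 67

67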